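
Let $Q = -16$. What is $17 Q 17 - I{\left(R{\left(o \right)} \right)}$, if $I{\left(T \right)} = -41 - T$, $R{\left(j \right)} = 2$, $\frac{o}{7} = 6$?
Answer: $-4581$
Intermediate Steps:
$o = 42$ ($o = 7 \cdot 6 = 42$)
$17 Q 17 - I{\left(R{\left(o \right)} \right)} = 17 \left(-16\right) 17 - \left(-41 - 2\right) = \left(-272\right) 17 - \left(-41 - 2\right) = -4624 - -43 = -4624 + 43 = -4581$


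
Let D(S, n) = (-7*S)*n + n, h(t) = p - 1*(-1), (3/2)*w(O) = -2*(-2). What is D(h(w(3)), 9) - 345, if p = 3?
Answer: -588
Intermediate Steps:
w(O) = 8/3 (w(O) = 2*(-2*(-2))/3 = (2/3)*4 = 8/3)
h(t) = 4 (h(t) = 3 - 1*(-1) = 3 + 1 = 4)
D(S, n) = n - 7*S*n (D(S, n) = -7*S*n + n = n - 7*S*n)
D(h(w(3)), 9) - 345 = 9*(1 - 7*4) - 345 = 9*(1 - 28) - 345 = 9*(-27) - 345 = -243 - 345 = -588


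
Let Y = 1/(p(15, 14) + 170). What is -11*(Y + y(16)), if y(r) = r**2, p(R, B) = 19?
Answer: -532235/189 ≈ -2816.1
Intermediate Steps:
Y = 1/189 (Y = 1/(19 + 170) = 1/189 ≈ 0.0052910)
-11*(Y + y(16)) = -11*(1/189 + 16**2) = -11*(1/189 + 256) = -11*48385/189 = -532235/189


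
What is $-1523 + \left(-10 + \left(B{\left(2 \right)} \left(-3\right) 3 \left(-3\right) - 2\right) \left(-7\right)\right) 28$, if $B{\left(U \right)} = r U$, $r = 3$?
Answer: $-33163$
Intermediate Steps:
$B{\left(U \right)} = 3 U$
$-1523 + \left(-10 + \left(B{\left(2 \right)} \left(-3\right) 3 \left(-3\right) - 2\right) \left(-7\right)\right) 28 = -1523 + \left(-10 + \left(3 \cdot 2 \left(-3\right) 3 \left(-3\right) - 2\right) \left(-7\right)\right) 28 = -1523 + \left(-10 + \left(6 \left(-3\right) 3 \left(-3\right) - 2\right) \left(-7\right)\right) 28 = -1523 + \left(-10 + \left(\left(-18\right) 3 \left(-3\right) - 2\right) \left(-7\right)\right) 28 = -1523 + \left(-10 + \left(\left(-54\right) \left(-3\right) - 2\right) \left(-7\right)\right) 28 = -1523 + \left(-10 + \left(162 - 2\right) \left(-7\right)\right) 28 = -1523 + \left(-10 + 160 \left(-7\right)\right) 28 = -1523 + \left(-10 - 1120\right) 28 = -1523 - 31640 = -33163$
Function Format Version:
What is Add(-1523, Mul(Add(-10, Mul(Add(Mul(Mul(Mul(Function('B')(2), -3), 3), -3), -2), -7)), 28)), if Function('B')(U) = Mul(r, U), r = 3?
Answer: -33163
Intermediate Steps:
Function('B')(U) = Mul(3, U)
Add(-1523, Mul(Add(-10, Mul(Add(Mul(Mul(Mul(Function('B')(2), -3), 3), -3), -2), -7)), 28)) = Add(-1523, Mul(Add(-10, Mul(Add(Mul(Mul(Mul(Mul(3, 2), -3), 3), -3), -2), -7)), 28)) = Add(-1523, Mul(Add(-10, Mul(Add(Mul(Mul(Mul(6, -3), 3), -3), -2), -7)), 28)) = Add(-1523, Mul(Add(-10, Mul(Add(Mul(Mul(-18, 3), -3), -2), -7)), 28)) = Add(-1523, Mul(Add(-10, Mul(Add(Mul(-54, -3), -2), -7)), 28)) = Add(-1523, Mul(Add(-10, Mul(Add(162, -2), -7)), 28)) = Add(-1523, Mul(Add(-10, Mul(160, -7)), 28)) = Add(-1523, Mul(Add(-10, -1120), 28)) = Add(-1523, Mul(-1130, 28)) = Add(-1523, -31640) = -33163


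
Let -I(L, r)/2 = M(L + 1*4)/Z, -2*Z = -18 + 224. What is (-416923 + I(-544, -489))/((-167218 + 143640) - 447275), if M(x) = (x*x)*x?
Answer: 357871069/48497859 ≈ 7.3791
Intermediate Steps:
M(x) = x³ (M(x) = x²*x = x³)
Z = -103 (Z = -(-18 + 224)/2 = -½*206 = -103)
I(L, r) = 2*(4 + L)³/103 (I(L, r) = -2*(L + 1*4)³/(-103) = -2*(L + 4)³*(-1)/103 = -2*(4 + L)³*(-1)/103 = -(-2)*(4 + L)³/103 = 2*(4 + L)³/103)
(-416923 + I(-544, -489))/((-167218 + 143640) - 447275) = (-416923 + 2*(4 - 544)³/103)/((-167218 + 143640) - 447275) = (-416923 + (2/103)*(-540)³)/(-23578 - 447275) = (-416923 + (2/103)*(-157464000))/(-470853) = (-416923 - 314928000/103)*(-1/470853) = -357871069/103*(-1/470853) = 357871069/48497859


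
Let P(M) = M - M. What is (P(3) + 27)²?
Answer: 729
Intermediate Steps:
P(M) = 0
(P(3) + 27)² = (0 + 27)² = 27² = 729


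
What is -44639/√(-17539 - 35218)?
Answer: 44639*I*√52757/52757 ≈ 194.35*I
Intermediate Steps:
-44639/√(-17539 - 35218) = -44639*(-I*√52757/52757) = -(-44639)*I*√52757/52757 = 44639*I*√52757/52757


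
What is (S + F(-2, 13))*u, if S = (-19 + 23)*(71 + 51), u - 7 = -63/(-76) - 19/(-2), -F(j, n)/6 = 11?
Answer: 277887/38 ≈ 7312.8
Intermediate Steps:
F(j, n) = -66 (F(j, n) = -6*11 = -66)
u = 1317/76 (u = 7 + (-63/(-76) - 19/(-2)) = 7 + (-63*(-1/76) - 19*(-½)) = 7 + (63/76 + 19/2) = 7 + 785/76 = 1317/76 ≈ 17.329)
S = 488 (S = 4*122 = 488)
(S + F(-2, 13))*u = (488 - 66)*(1317/76) = 422*(1317/76) = 277887/38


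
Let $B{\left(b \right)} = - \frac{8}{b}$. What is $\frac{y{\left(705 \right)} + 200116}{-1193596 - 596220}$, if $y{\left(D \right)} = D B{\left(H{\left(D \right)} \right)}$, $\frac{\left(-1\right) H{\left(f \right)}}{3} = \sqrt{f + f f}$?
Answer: $- \frac{7147}{63922} - \frac{\sqrt{497730}}{473853786} \approx -0.11181$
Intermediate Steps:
$H{\left(f \right)} = - 3 \sqrt{f + f^{2}}$ ($H{\left(f \right)} = - 3 \sqrt{f + f f} = - 3 \sqrt{f + f^{2}}$)
$y{\left(D \right)} = \frac{8 D}{3 \sqrt{D \left(1 + D\right)}}$ ($y{\left(D \right)} = D \left(- \frac{8}{\left(-3\right) \sqrt{D \left(1 + D\right)}}\right) = D \left(- 8 \left(- \frac{1}{3 \sqrt{D \left(1 + D\right)}}\right)\right) = D \frac{8}{3 \sqrt{D \left(1 + D\right)}} = \frac{8 D}{3 \sqrt{D \left(1 + D\right)}}$)
$\frac{y{\left(705 \right)} + 200116}{-1193596 - 596220} = \frac{\frac{8}{3} \cdot 705 \frac{1}{\sqrt{705 \left(1 + 705\right)}} + 200116}{-1193596 - 596220} = \frac{\frac{8}{3} \cdot 705 \frac{1}{\sqrt{705 \cdot 706}} + 200116}{-1789816} = \left(\frac{8}{3} \cdot 705 \frac{1}{\sqrt{497730}} + 200116\right) \left(- \frac{1}{1789816}\right) = \left(\frac{8}{3} \cdot 705 \frac{\sqrt{497730}}{497730} + 200116\right) \left(- \frac{1}{1789816}\right) = \left(\frac{4 \sqrt{497730}}{1059} + 200116\right) \left(- \frac{1}{1789816}\right) = \left(200116 + \frac{4 \sqrt{497730}}{1059}\right) \left(- \frac{1}{1789816}\right) = - \frac{7147}{63922} - \frac{\sqrt{497730}}{473853786}$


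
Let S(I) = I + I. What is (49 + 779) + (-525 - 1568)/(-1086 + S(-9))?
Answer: 39835/48 ≈ 829.90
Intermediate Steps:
S(I) = 2*I
(49 + 779) + (-525 - 1568)/(-1086 + S(-9)) = (49 + 779) + (-525 - 1568)/(-1086 + 2*(-9)) = 828 - 2093/(-1086 - 18) = 828 - 2093/(-1104) = 828 - 2093*(-1/1104) = 828 + 91/48 = 39835/48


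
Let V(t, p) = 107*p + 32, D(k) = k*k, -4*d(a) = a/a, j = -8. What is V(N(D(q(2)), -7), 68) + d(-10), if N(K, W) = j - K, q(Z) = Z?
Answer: 29231/4 ≈ 7307.8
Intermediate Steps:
d(a) = -¼ (d(a) = -a/(4*a) = -¼*1 = -¼)
D(k) = k²
N(K, W) = -8 - K
V(t, p) = 32 + 107*p
V(N(D(q(2)), -7), 68) + d(-10) = (32 + 107*68) - ¼ = (32 + 7276) - ¼ = 7308 - ¼ = 29231/4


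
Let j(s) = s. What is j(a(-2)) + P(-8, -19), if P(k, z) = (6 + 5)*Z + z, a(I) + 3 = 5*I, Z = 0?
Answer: -32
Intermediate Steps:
a(I) = -3 + 5*I
P(k, z) = z (P(k, z) = (6 + 5)*0 + z = 11*0 + z = 0 + z = z)
j(a(-2)) + P(-8, -19) = (-3 + 5*(-2)) - 19 = (-3 - 10) - 19 = -13 - 19 = -32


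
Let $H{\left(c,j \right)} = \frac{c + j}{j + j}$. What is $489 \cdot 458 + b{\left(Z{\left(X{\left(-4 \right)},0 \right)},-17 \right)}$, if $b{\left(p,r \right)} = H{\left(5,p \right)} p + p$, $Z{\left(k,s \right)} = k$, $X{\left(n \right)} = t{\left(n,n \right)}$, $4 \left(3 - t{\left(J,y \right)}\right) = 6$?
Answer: $\frac{895867}{4} \approx 2.2397 \cdot 10^{5}$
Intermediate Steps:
$t{\left(J,y \right)} = \frac{3}{2}$ ($t{\left(J,y \right)} = 3 - \frac{3}{2} = \frac{3}{2}$)
$X{\left(n \right)} = \frac{3}{2}$
$H{\left(c,j \right)} = \frac{c + j}{2 j}$
$b{\left(p,r \right)} = \frac{5}{2} + \frac{3 p}{2}$ ($b{\left(p,r \right)} = \frac{5 + p}{2 p} p + p = \left(\frac{5}{2} + \frac{p}{2}\right) + p = \frac{5}{2} + \frac{3 p}{2}$)
$489 \cdot 458 + b{\left(Z{\left(X{\left(-4 \right)},0 \right)},-17 \right)} = 489 \cdot 458 + \left(\frac{5}{2} + \frac{3}{2} \cdot \frac{3}{2}\right) = 223962 + \left(\frac{5}{2} + \frac{9}{4}\right) = 223962 + \frac{19}{4} = \frac{895867}{4}$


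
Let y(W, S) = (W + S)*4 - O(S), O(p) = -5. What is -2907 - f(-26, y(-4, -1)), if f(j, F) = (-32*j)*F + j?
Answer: 9599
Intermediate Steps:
y(W, S) = 5 + 4*S + 4*W (y(W, S) = (W + S)*4 - 1*(-5) = (S + W)*4 + 5 = (4*S + 4*W) + 5 = 5 + 4*S + 4*W)
f(j, F) = j - 32*F*j (f(j, F) = -32*F*j + j = j - 32*F*j)
-2907 - f(-26, y(-4, -1)) = -2907 - (-26)*(1 - 32*(5 + 4*(-1) + 4*(-4))) = -2907 - (-26)*(1 - 32*(5 - 4 - 16)) = -2907 - (-26)*(1 - 32*(-15)) = -2907 - (-26)*(1 + 480) = -2907 - (-26)*481 = -2907 - 1*(-12506) = -2907 + 12506 = 9599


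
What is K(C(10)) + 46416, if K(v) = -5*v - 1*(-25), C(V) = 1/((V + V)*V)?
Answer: 1857639/40 ≈ 46441.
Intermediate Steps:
C(V) = 1/(2*V²) (C(V) = 1/(((2*V))*V) = (1/(2*V))/V = 1/(2*V²))
K(v) = 25 - 5*v (K(v) = -5*v + 25 = 25 - 5*v)
K(C(10)) + 46416 = (25 - 5/(2*10²)) + 46416 = (25 - 5/(2*100)) + 46416 = (25 - 5*1/200) + 46416 = (25 - 1/40) + 46416 = 999/40 + 46416 = 1857639/40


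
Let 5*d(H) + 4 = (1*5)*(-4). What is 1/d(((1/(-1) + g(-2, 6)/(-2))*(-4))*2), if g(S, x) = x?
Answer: -5/24 ≈ -0.20833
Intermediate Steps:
d(H) = -24/5 (d(H) = -⅘ + ((1*5)*(-4))/5 = -⅘ + (5*(-4))/5 = -⅘ + (⅕)*(-20) = -⅘ - 4 = -24/5)
1/d(((1/(-1) + g(-2, 6)/(-2))*(-4))*2) = 1/(-24/5) = -5/24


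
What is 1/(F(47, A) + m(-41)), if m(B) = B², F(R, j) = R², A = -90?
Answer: 1/3890 ≈ 0.00025707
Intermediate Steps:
1/(F(47, A) + m(-41)) = 1/(47² + (-41)²) = 1/(2209 + 1681) = 1/3890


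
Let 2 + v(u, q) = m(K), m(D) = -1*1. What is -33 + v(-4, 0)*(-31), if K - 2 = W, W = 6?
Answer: 60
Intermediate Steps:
K = 8 (K = 2 + 6 = 8)
m(D) = -1
v(u, q) = -3 (v(u, q) = -2 - 1 = -3)
-33 + v(-4, 0)*(-31) = -33 - 3*(-31) = -33 + 93 = 60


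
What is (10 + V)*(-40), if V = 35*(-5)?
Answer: 6600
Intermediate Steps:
V = -175
(10 + V)*(-40) = (10 - 175)*(-40) = -165*(-40) = 6600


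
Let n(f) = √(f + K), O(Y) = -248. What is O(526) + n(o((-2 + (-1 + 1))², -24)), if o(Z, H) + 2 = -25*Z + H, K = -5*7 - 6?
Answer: -248 + I*√167 ≈ -248.0 + 12.923*I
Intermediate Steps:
K = -41 (K = -35 - 6 = -41)
o(Z, H) = -2 + H - 25*Z (o(Z, H) = -2 + (-25*Z + H) = -2 + (H - 25*Z) = -2 + H - 25*Z)
n(f) = √(-41 + f) (n(f) = √(f - 41) = √(-41 + f))
O(526) + n(o((-2 + (-1 + 1))², -24)) = -248 + √(-41 + (-2 - 24 - 25*(-2 + (-1 + 1))²)) = -248 + √(-41 + (-2 - 24 - 25*(-2 + 0)²)) = -248 + √(-41 + (-2 - 24 - 25*(-2)²)) = -248 + √(-41 + (-2 - 24 - 25*4)) = -248 + √(-41 + (-2 - 24 - 100)) = -248 + √(-41 - 126) = -248 + √(-167) = -248 + I*√167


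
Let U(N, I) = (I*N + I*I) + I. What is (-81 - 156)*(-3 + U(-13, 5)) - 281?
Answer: 8725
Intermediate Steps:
U(N, I) = I + I² + I*N (U(N, I) = (I*N + I²) + I = (I² + I*N) + I = I + I² + I*N)
(-81 - 156)*(-3 + U(-13, 5)) - 281 = (-81 - 156)*(-3 + 5*(1 + 5 - 13)) - 281 = -237*(-3 + 5*(-7)) - 281 = -237*(-3 - 35) - 281 = -237*(-38) - 281 = 9006 - 281 = 8725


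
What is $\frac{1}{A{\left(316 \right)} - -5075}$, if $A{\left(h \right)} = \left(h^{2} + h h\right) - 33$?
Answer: $\frac{1}{204754} \approx 4.8839 \cdot 10^{-6}$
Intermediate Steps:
$A{\left(h \right)} = -33 + 2 h^{2}$ ($A{\left(h \right)} = \left(h^{2} + h^{2}\right) - 33 = 2 h^{2} - 33 = -33 + 2 h^{2}$)
$\frac{1}{A{\left(316 \right)} - -5075} = \frac{1}{\left(-33 + 2 \cdot 316^{2}\right) - -5075} = \frac{1}{\left(-33 + 2 \cdot 99856\right) + 5075} = \frac{1}{\left(-33 + 199712\right) + 5075} = \frac{1}{199679 + 5075} = \frac{1}{204754}$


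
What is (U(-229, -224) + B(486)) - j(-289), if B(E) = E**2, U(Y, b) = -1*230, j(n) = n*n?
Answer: 152445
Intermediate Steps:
j(n) = n**2
U(Y, b) = -230
(U(-229, -224) + B(486)) - j(-289) = (-230 + 486**2) - 1*(-289)**2 = (-230 + 236196) - 1*83521 = 235966 - 83521 = 152445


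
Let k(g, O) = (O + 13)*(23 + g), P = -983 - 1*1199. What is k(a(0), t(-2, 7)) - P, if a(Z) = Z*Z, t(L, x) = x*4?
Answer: 3125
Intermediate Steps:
t(L, x) = 4*x
P = -2182 (P = -983 - 1199 = -2182)
a(Z) = Z**2
k(g, O) = (13 + O)*(23 + g)
k(a(0), t(-2, 7)) - P = (299 + 13*0**2 + 23*(4*7) + (4*7)*0**2) - 1*(-2182) = (299 + 13*0 + 23*28 + 28*0) + 2182 = (299 + 0 + 644 + 0) + 2182 = 943 + 2182 = 3125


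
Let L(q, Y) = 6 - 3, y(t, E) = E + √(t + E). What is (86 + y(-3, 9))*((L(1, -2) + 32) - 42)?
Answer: -665 - 7*√6 ≈ -682.15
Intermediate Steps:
y(t, E) = E + √(E + t)
L(q, Y) = 3
(86 + y(-3, 9))*((L(1, -2) + 32) - 42) = (86 + (9 + √(9 - 3)))*((3 + 32) - 42) = (86 + (9 + √6))*(35 - 42) = (95 + √6)*(-7) = -665 - 7*√6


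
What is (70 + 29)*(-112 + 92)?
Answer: -1980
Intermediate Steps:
(70 + 29)*(-112 + 92) = 99*(-20) = -1980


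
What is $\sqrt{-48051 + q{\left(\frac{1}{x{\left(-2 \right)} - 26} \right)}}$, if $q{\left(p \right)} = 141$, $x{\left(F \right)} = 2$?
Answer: $i \sqrt{47910} \approx 218.88 i$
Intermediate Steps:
$\sqrt{-48051 + q{\left(\frac{1}{x{\left(-2 \right)} - 26} \right)}} = \sqrt{-48051 + 141} = \sqrt{-47910} = i \sqrt{47910}$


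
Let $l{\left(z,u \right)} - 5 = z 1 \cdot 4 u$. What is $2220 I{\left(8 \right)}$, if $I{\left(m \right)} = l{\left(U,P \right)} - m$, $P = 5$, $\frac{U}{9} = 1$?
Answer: $392940$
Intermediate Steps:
$U = 9$ ($U = 9 \cdot 1 = 9$)
$l{\left(z,u \right)} = 5 + 4 u z$ ($l{\left(z,u \right)} = 5 + z 1 \cdot 4 u = 5 + z 4 u = 5 + 4 u z$)
$I{\left(m \right)} = 185 - m$ ($I{\left(m \right)} = \left(5 + 4 \cdot 5 \cdot 9\right) - m = \left(5 + 180\right) - m = 185 - m$)
$2220 I{\left(8 \right)} = 2220 \left(185 - 8\right) = 2220 \cdot 177 = 392940$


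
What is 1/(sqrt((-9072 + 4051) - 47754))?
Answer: -I*sqrt(2111)/10555 ≈ -0.004353*I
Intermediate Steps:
1/(sqrt((-9072 + 4051) - 47754)) = 1/(sqrt(-5021 - 47754)) = 1/(sqrt(-52775)) = 1/(5*I*sqrt(2111)) = -I*sqrt(2111)/10555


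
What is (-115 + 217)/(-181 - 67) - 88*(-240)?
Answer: 2618829/124 ≈ 21120.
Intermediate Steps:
(-115 + 217)/(-181 - 67) - 88*(-240) = 102/(-248) + 21120 = 102*(-1/248) + 21120 = -51/124 + 21120 = 2618829/124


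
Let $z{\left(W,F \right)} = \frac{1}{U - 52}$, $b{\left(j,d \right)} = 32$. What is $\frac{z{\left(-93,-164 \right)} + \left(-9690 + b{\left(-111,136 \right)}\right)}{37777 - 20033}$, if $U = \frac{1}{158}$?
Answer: $- \frac{19835157}{36441740} \approx -0.5443$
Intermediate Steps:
$U = \frac{1}{158} \approx 0.0063291$
$z{\left(W,F \right)} = - \frac{158}{8215}$ ($z{\left(W,F \right)} = \frac{1}{\frac{1}{158} - 52} = \frac{1}{- \frac{8215}{158}} = - \frac{158}{8215}$)
$\frac{z{\left(-93,-164 \right)} + \left(-9690 + b{\left(-111,136 \right)}\right)}{37777 - 20033} = \frac{- \frac{158}{8215} + \left(-9690 + 32\right)}{37777 - 20033} = \frac{- \frac{158}{8215} - 9658}{17744} = \left(- \frac{79340628}{8215}\right) \frac{1}{17744} = - \frac{19835157}{36441740}$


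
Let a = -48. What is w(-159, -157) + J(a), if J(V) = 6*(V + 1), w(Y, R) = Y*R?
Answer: 24681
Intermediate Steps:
w(Y, R) = R*Y
J(V) = 6 + 6*V (J(V) = 6*(1 + V) = 6 + 6*V)
w(-159, -157) + J(a) = -157*(-159) + (6 + 6*(-48)) = 24963 + (6 - 288) = 24963 - 282 = 24681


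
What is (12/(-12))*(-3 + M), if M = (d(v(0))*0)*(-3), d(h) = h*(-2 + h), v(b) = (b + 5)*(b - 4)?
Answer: 3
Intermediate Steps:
v(b) = (-4 + b)*(5 + b) (v(b) = (5 + b)*(-4 + b) = (-4 + b)*(5 + b))
M = 0 (M = (((-20 + 0 + 0²)*(-2 + (-20 + 0 + 0²)))*0)*(-3) = (((-20 + 0 + 0)*(-2 + (-20 + 0 + 0)))*0)*(-3) = (-20*(-2 - 20)*0)*(-3) = (-20*(-22)*0)*(-3) = (440*0)*(-3) = 0*(-3) = 0)
(12/(-12))*(-3 + M) = (12/(-12))*(-3 + 0) = (12*(-1/12))*(-3) = -1*(-3) = 3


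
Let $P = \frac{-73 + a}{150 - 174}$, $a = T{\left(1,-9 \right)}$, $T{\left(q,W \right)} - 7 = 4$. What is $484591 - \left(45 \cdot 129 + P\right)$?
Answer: $\frac{5745401}{12} \approx 4.7878 \cdot 10^{5}$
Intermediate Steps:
$T{\left(q,W \right)} = 11$ ($T{\left(q,W \right)} = 7 + 4 = 11$)
$a = 11$
$P = \frac{31}{12}$ ($P = \frac{-73 + 11}{150 - 174} = - \frac{62}{-24} = \left(-62\right) \left(- \frac{1}{24}\right) = \frac{31}{12} \approx 2.5833$)
$484591 - \left(45 \cdot 129 + P\right) = 484591 - \left(45 \cdot 129 + \frac{31}{12}\right) = 484591 - \left(5805 + \frac{31}{12}\right) = 484591 - \frac{69691}{12} = \frac{5745401}{12}$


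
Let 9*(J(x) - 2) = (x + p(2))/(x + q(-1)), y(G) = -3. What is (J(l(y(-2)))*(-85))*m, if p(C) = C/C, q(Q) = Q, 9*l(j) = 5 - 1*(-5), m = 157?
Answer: -493765/9 ≈ -54863.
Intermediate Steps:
l(j) = 10/9 (l(j) = (5 - 1*(-5))/9 = (5 + 5)/9 = (⅑)*10 = 10/9)
p(C) = 1
J(x) = 2 + (1 + x)/(9*(-1 + x)) (J(x) = 2 + ((x + 1)/(x - 1))/9 = 2 + ((1 + x)/(-1 + x))/9 = 2 + (1 + x)/(9*(-1 + x)))
(J(l(y(-2)))*(-85))*m = (((-17 + 19*(10/9))/(9*(-1 + 10/9)))*(-85))*157 = (((-17 + 190/9)/(9*(⅑)))*(-85))*157 = (((⅑)*9*(37/9))*(-85))*157 = ((37/9)*(-85))*157 = -3145/9*157 = -493765/9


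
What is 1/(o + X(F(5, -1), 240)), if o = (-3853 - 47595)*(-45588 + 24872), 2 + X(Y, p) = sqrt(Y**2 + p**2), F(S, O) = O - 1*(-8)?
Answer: 1065796766/1135922746416001107 - sqrt(57649)/1135922746416001107 ≈ 9.3826e-10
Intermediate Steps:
F(S, O) = 8 + O (F(S, O) = O + 8 = 8 + O)
X(Y, p) = -2 + sqrt(Y**2 + p**2)
o = 1065796768 (o = -51448*(-20716) = 1065796768)
1/(o + X(F(5, -1), 240)) = 1/(1065796768 + (-2 + sqrt((8 - 1)**2 + 240**2))) = 1/(1065796768 + (-2 + sqrt(7**2 + 57600))) = 1/(1065796768 + (-2 + sqrt(49 + 57600))) = 1/(1065796768 + (-2 + sqrt(57649))) = 1/(1065796766 + sqrt(57649))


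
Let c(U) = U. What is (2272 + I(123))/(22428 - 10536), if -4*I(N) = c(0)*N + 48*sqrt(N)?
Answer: 568/2973 - sqrt(123)/991 ≈ 0.17986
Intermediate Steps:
I(N) = -12*sqrt(N) (I(N) = -(0*N + 48*sqrt(N))/4 = -(0 + 48*sqrt(N))/4 = -12*sqrt(N))
(2272 + I(123))/(22428 - 10536) = (2272 - 12*sqrt(123))/(22428 - 10536) = (2272 - 12*sqrt(123))/11892 = (2272 - 12*sqrt(123))*(1/11892) = 568/2973 - sqrt(123)/991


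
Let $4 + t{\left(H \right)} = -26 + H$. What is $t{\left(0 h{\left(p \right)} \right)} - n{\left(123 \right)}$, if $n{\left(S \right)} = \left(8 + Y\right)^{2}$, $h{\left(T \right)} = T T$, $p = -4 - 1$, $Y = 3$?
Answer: $-151$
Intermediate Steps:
$p = -5$
$h{\left(T \right)} = T^{2}$
$n{\left(S \right)} = 121$ ($n{\left(S \right)} = \left(8 + 3\right)^{2} = 11^{2} = 121$)
$t{\left(H \right)} = -30 + H$ ($t{\left(H \right)} = -4 + \left(-26 + H\right) = -30 + H$)
$t{\left(0 h{\left(p \right)} \right)} - n{\left(123 \right)} = \left(-30 + 0 \left(-5\right)^{2}\right) - 121 = \left(-30 + 0 \cdot 25\right) - 121 = \left(-30 + 0\right) - 121 = -30 - 121 = -151$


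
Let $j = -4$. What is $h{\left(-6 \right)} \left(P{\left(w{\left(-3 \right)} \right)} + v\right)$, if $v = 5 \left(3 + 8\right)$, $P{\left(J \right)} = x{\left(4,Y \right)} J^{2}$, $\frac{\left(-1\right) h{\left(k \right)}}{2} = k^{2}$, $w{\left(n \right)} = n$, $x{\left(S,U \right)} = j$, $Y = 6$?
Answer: $-1368$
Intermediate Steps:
$x{\left(S,U \right)} = -4$
$h{\left(k \right)} = - 2 k^{2}$
$P{\left(J \right)} = - 4 J^{2}$
$v = 55$ ($v = 5 \cdot 11 = 55$)
$h{\left(-6 \right)} \left(P{\left(w{\left(-3 \right)} \right)} + v\right) = - 2 \left(-6\right)^{2} \left(- 4 \left(-3\right)^{2} + 55\right) = \left(-2\right) 36 \left(\left(-4\right) 9 + 55\right) = - 72 \left(-36 + 55\right) = \left(-72\right) 19 = -1368$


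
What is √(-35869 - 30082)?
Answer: I*√65951 ≈ 256.81*I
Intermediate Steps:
√(-35869 - 30082) = √(-65951) = I*√65951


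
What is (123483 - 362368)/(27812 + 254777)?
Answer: -238885/282589 ≈ -0.84534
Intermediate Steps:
(123483 - 362368)/(27812 + 254777) = -238885/282589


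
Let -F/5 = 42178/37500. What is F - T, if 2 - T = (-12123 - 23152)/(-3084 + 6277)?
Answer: -223565927/11973750 ≈ -18.671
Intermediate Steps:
F = -21089/3750 (F = -210890/37500 = -5*21089/18750 = -21089/3750 ≈ -5.6237)
T = 41661/3193 (T = 2 - (-12123 - 23152)/(-3084 + 6277) = 2 - (-35275)/3193 = 2 - 1*(-35275/3193) = 2 + 35275/3193 = 41661/3193 ≈ 13.048)
F - T = -21089/3750 - 1*41661/3193 = -21089/3750 - 41661/3193 = -223565927/11973750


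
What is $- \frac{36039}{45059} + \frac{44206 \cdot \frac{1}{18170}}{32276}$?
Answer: $- \frac{11205332441}{14011172980} \approx -0.79974$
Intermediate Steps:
$- \frac{36039}{45059} + \frac{44206 \cdot \frac{1}{18170}}{32276} = \left(-36039\right) \frac{1}{45059} + 44206 \cdot \frac{1}{18170} \cdot \frac{1}{32276} = - \frac{879}{1099} + \frac{961}{395} \cdot \frac{1}{32276} = - \frac{879}{1099} + \frac{961}{12749020} = - \frac{11205332441}{14011172980}$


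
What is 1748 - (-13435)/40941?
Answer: 71578303/40941 ≈ 1748.3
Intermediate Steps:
1748 - (-13435)/40941 = 1748 - 1*(-13435/40941) = 1748 + 13435/40941 = 71578303/40941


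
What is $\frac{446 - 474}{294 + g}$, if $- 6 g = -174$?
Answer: $- \frac{28}{323} \approx -0.086687$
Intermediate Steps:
$g = 29$ ($g = \left(- \frac{1}{6}\right) \left(-174\right) = 29$)
$\frac{446 - 474}{294 + g} = \frac{446 - 474}{294 + 29} = \frac{1}{323} \left(-28\right) = - \frac{28}{323}$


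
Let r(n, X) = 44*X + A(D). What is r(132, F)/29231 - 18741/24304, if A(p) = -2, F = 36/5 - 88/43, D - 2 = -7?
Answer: -116606488877/152742498160 ≈ -0.76342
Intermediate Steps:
D = -5 (D = 2 - 7 = -5)
F = 1108/215 (F = 36*(1/5) - 88*1/43 = 36/5 - 88/43 = 1108/215 ≈ 5.1535)
r(n, X) = -2 + 44*X (r(n, X) = 44*X - 2 = -2 + 44*X)
r(132, F)/29231 - 18741/24304 = (-2 + 44*(1108/215))/29231 - 18741/24304 = (-2 + 48752/215)*(1/29231) - 18741*1/24304 = (48322/215)*(1/29231) - 18741/24304 = 48322/6284665 - 18741/24304 = -116606488877/152742498160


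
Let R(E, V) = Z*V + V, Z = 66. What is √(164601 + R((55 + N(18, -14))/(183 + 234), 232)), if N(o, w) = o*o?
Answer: √180145 ≈ 424.44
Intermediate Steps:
N(o, w) = o²
R(E, V) = 67*V (R(E, V) = 66*V + V = 67*V)
√(164601 + R((55 + N(18, -14))/(183 + 234), 232)) = √(164601 + 67*232) = √(164601 + 15544) = √180145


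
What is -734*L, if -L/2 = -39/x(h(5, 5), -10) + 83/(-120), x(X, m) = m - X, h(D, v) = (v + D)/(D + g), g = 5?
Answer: 1382489/330 ≈ 4189.4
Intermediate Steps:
h(D, v) = (D + v)/(5 + D) (h(D, v) = (v + D)/(D + 5) = (D + v)/(5 + D))
L = -3767/660 (L = -2*(-39/(-10 - (5 + 5)/(5 + 5)) + 83/(-120)) = -2*(-39/(-10 - 10/10) + 83*(-1/120)) = -2*(-39/(-10 - 10/10) - 83/120) = -2*(-39/(-10 - 1*1) - 83/120) = -2*(-39/(-10 - 1) - 83/120) = -2*(-39/(-11) - 83/120) = -2*(-39*(-1/11) - 83/120) = -2*(39/11 - 83/120) = -2*3767/1320 = -3767/660 ≈ -5.7076)
-734*L = -734*(-3767)/660 = -2*(-1382489/660) = 1382489/330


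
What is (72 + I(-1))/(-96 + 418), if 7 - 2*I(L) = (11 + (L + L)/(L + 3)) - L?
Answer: 5/23 ≈ 0.21739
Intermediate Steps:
I(L) = -2 + L/2 - L/(3 + L) (I(L) = 7/2 - ((11 + (L + L)/(L + 3)) - L)/2 = 7/2 - ((11 + (2*L)/(3 + L)) - L)/2 = 7/2 - ((11 + 2*L/(3 + L)) - L)/2 = 7/2 - (11 - L + 2*L/(3 + L))/2 = 7/2 + (-11/2 + L/2 - L/(3 + L)) = -2 + L/2 - L/(3 + L))
(72 + I(-1))/(-96 + 418) = (72 + (-12 + (-1)² - 3*(-1))/(2*(3 - 1)))/(-96 + 418) = (72 + (½)*(-12 + 1 + 3)/2)/322 = (72 + (½)*(½)*(-8))*(1/322) = (72 - 2)*(1/322) = 70*(1/322) = 5/23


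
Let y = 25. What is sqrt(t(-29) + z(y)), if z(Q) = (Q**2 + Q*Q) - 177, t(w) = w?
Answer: 6*sqrt(29) ≈ 32.311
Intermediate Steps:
z(Q) = -177 + 2*Q**2 (z(Q) = (Q**2 + Q**2) - 177 = 2*Q**2 - 177 = -177 + 2*Q**2)
sqrt(t(-29) + z(y)) = sqrt(-29 + (-177 + 2*25**2)) = sqrt(-29 + (-177 + 2*625)) = sqrt(-29 + (-177 + 1250)) = sqrt(-29 + 1073) = sqrt(1044) = 6*sqrt(29)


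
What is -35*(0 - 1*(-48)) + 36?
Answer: -1644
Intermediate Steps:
-35*(0 - 1*(-48)) + 36 = -35*(0 + 48) + 36 = -35*48 + 36 = -1680 + 36 = -1644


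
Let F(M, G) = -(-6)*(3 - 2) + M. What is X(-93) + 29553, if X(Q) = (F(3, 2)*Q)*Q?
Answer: 107394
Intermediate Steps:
F(M, G) = 6 + M (F(M, G) = -(-6) + M = -2*(-3) + M = 6 + M)
X(Q) = 9*Q² (X(Q) = ((6 + 3)*Q)*Q = (9*Q)*Q = 9*Q²)
X(-93) + 29553 = 9*(-93)² + 29553 = 9*8649 + 29553 = 77841 + 29553 = 107394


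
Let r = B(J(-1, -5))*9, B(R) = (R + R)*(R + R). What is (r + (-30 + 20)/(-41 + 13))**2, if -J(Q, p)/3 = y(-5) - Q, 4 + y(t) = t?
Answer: 84279315481/196 ≈ 4.3000e+8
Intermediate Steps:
y(t) = -4 + t
J(Q, p) = 27 + 3*Q (J(Q, p) = -3*((-4 - 5) - Q) = -3*(-9 - Q) = 27 + 3*Q)
B(R) = 4*R**2 (B(R) = (2*R)*(2*R) = 4*R**2)
r = 20736 (r = (4*(27 + 3*(-1))**2)*9 = (4*(27 - 3)**2)*9 = (4*24**2)*9 = (4*576)*9 = 2304*9 = 20736)
(r + (-30 + 20)/(-41 + 13))**2 = (20736 + (-30 + 20)/(-41 + 13))**2 = (20736 - 10/(-28))**2 = (20736 - 10*(-1/28))**2 = (20736 + 5/14)**2 = (290309/14)**2 = 84279315481/196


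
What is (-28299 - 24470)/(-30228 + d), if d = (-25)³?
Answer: 52769/45853 ≈ 1.1508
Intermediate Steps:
d = -15625
(-28299 - 24470)/(-30228 + d) = (-28299 - 24470)/(-30228 - 15625) = -52769/(-45853) = -52769*(-1/45853) = 52769/45853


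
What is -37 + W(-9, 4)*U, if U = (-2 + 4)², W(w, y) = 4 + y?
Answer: -5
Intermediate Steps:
U = 4 (U = 2² = 4)
-37 + W(-9, 4)*U = -37 + (4 + 4)*4 = -37 + 8*4 = -37 + 32 = -5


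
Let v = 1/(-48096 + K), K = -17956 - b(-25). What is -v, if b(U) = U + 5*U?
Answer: 1/65902 ≈ 1.5174e-5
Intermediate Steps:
b(U) = 6*U
K = -17806 (K = -17956 - 6*(-25) = -17956 - 1*(-150) = -17956 + 150 = -17806)
v = -1/65902 (v = 1/(-48096 - 17806) = 1/(-65902) = -1/65902 ≈ -1.5174e-5)
-v = -1*(-1/65902) = 1/65902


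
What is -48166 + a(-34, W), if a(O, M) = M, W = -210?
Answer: -48376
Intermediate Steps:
-48166 + a(-34, W) = -48166 - 210 = -48376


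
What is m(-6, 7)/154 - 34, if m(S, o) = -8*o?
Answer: -378/11 ≈ -34.364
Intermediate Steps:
m(-6, 7)/154 - 34 = -8*7/154 - 34 = -56*1/154 - 34 = -4/11 - 34 = -378/11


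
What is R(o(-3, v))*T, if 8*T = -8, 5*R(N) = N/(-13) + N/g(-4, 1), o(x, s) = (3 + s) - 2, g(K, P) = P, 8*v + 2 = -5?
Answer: -3/130 ≈ -0.023077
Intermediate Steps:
v = -7/8 (v = -1/4 + (1/8)*(-5) = -1/4 - 5/8 = -7/8 ≈ -0.87500)
o(x, s) = 1 + s
R(N) = 12*N/65 (R(N) = (N/(-13) + N/1)/5 = (N*(-1/13) + N*1)/5 = (-N/13 + N)/5 = (12*N/13)/5 = 12*N/65)
T = -1 (T = (1/8)*(-8) = -1)
R(o(-3, v))*T = (12*(1 - 7/8)/65)*(-1) = ((12/65)*(1/8))*(-1) = (3/130)*(-1) = -3/130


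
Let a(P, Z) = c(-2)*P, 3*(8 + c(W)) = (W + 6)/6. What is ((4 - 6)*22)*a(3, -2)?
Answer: 3080/3 ≈ 1026.7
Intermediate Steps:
c(W) = -23/3 + W/18 (c(W) = -8 + ((W + 6)/6)/3 = -8 + ((6 + W)*(⅙))/3 = -8 + (1 + W/6)/3 = -8 + (⅓ + W/18) = -23/3 + W/18)
a(P, Z) = -70*P/9 (a(P, Z) = (-23/3 + (1/18)*(-2))*P = (-23/3 - ⅑)*P = -70*P/9)
((4 - 6)*22)*a(3, -2) = ((4 - 6)*22)*(-70/9*3) = -2*22*(-70/3) = -44*(-70/3) = 3080/3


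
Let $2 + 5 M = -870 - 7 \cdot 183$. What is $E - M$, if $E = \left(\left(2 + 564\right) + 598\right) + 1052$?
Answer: $\frac{13233}{5} \approx 2646.6$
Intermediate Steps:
$M = - \frac{2153}{5}$ ($M = - \frac{2}{5} + \frac{-870 - 7 \cdot 183}{5} = - \frac{2}{5} + \frac{-870 - 1281}{5} = - \frac{2}{5} + \frac{1}{5} \left(-2151\right) = - \frac{2}{5} - \frac{2151}{5} = - \frac{2153}{5} \approx -430.6$)
$E = 2216$ ($E = \left(566 + 598\right) + 1052 = 1164 + 1052 = 2216$)
$E - M = 2216 - - \frac{2153}{5} = 2216 + \frac{2153}{5} = \frac{13233}{5}$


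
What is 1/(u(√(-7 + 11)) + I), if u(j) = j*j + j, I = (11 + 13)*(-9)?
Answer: -1/210 ≈ -0.0047619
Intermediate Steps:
I = -216 (I = 24*(-9) = -216)
u(j) = j + j² (u(j) = j² + j = j + j²)
1/(u(√(-7 + 11)) + I) = 1/(√(-7 + 11)*(1 + √(-7 + 11)) - 216) = 1/(√4*(1 + √4) - 216) = 1/(2*(1 + 2) - 216) = 1/(2*3 - 216) = 1/(6 - 216) = 1/(-210) = -1/210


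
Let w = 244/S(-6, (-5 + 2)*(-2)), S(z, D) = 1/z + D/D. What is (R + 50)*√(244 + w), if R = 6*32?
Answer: 484*√3355/5 ≈ 5606.9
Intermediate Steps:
S(z, D) = 1 + 1/z (S(z, D) = 1/z + 1 = 1 + 1/z)
w = 1464/5 (w = 244/(((1 - 6)/(-6))) = 244/((-⅙*(-5))) = 244/(⅚) = 244*(6/5) = 1464/5 ≈ 292.80)
R = 192
(R + 50)*√(244 + w) = (192 + 50)*√(244 + 1464/5) = 242*√(2684/5) = 242*(2*√3355/5) = 484*√3355/5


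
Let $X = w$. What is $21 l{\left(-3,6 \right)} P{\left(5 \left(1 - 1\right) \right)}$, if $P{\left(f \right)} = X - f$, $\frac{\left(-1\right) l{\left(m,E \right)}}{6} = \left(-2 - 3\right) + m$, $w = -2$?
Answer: $-2016$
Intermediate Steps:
$X = -2$
$l{\left(m,E \right)} = 30 - 6 m$ ($l{\left(m,E \right)} = - 6 \left(\left(-2 - 3\right) + m\right) = - 6 \left(-5 + m\right) = 30 - 6 m$)
$P{\left(f \right)} = -2 - f$
$21 l{\left(-3,6 \right)} P{\left(5 \left(1 - 1\right) \right)} = 21 \left(30 - -18\right) \left(-2 - 5 \left(1 - 1\right)\right) = 21 \left(30 + 18\right) \left(-2 - 5 \cdot 0\right) = 21 \cdot 48 \left(-2 - 0\right) = 1008 \left(-2 + 0\right) = 1008 \left(-2\right) = -2016$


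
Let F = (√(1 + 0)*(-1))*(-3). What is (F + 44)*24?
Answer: 1128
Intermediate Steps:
F = 3 (F = (√1*(-1))*(-3) = (1*(-1))*(-3) = -1*(-3) = 3)
(F + 44)*24 = (3 + 44)*24 = 47*24 = 1128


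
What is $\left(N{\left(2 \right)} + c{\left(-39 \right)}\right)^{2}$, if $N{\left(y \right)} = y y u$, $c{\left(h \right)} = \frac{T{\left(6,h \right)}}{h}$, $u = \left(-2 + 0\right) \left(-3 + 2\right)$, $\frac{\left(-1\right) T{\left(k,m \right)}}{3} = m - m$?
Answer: $64$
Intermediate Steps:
$T{\left(k,m \right)} = 0$ ($T{\left(k,m \right)} = - 3 \left(m - m\right) = \left(-3\right) 0 = 0$)
$u = 2$ ($u = \left(-2\right) \left(-1\right) = 2$)
$c{\left(h \right)} = 0$ ($c{\left(h \right)} = \frac{0}{h} = 0$)
$N{\left(y \right)} = 2 y^{2}$ ($N{\left(y \right)} = y y 2 = y^{2} \cdot 2 = 2 y^{2}$)
$\left(N{\left(2 \right)} + c{\left(-39 \right)}\right)^{2} = \left(2 \cdot 2^{2} + 0\right)^{2} = \left(2 \cdot 4 + 0\right)^{2} = \left(8 + 0\right)^{2} = 8^{2} = 64$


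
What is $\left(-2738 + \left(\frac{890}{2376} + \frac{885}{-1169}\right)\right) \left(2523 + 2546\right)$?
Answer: $- \frac{19277350789859}{1388772} \approx -1.3881 \cdot 10^{7}$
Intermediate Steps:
$\left(-2738 + \left(\frac{890}{2376} + \frac{885}{-1169}\right)\right) \left(2523 + 2546\right) = \left(-2738 + \left(890 \cdot \frac{1}{2376} + 885 \left(- \frac{1}{1169}\right)\right)\right) 5069 = \left(-2738 + \left(\frac{445}{1188} - \frac{885}{1169}\right)\right) 5069 = \left(-2738 - \frac{531175}{1388772}\right) 5069 = \left(- \frac{3802988911}{1388772}\right) 5069 = - \frac{19277350789859}{1388772}$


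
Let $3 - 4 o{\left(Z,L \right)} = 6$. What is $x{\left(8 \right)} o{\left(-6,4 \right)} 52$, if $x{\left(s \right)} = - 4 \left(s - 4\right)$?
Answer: $624$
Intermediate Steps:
$o{\left(Z,L \right)} = - \frac{3}{4}$ ($o{\left(Z,L \right)} = \frac{3}{4} - \frac{3}{2} = - \frac{3}{4}$)
$x{\left(s \right)} = 16 - 4 s$ ($x{\left(s \right)} = - 4 \left(s - 4\right) = - 4 \left(-4 + s\right) = 16 - 4 s$)
$x{\left(8 \right)} o{\left(-6,4 \right)} 52 = \left(16 - 32\right) \left(- \frac{3}{4}\right) 52 = \left(-16\right) \left(- \frac{3}{4}\right) 52 = 12 \cdot 52 = 624$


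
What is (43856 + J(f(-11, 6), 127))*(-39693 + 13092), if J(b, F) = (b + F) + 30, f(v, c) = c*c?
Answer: -1171747449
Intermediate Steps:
f(v, c) = c**2
J(b, F) = 30 + F + b (J(b, F) = (F + b) + 30 = 30 + F + b)
(43856 + J(f(-11, 6), 127))*(-39693 + 13092) = (43856 + (30 + 127 + 6**2))*(-39693 + 13092) = (43856 + (30 + 127 + 36))*(-26601) = (43856 + 193)*(-26601) = 44049*(-26601) = -1171747449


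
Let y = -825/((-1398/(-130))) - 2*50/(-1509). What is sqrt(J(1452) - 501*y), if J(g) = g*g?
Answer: sqrt(29486305378278179)/117199 ≈ 1465.2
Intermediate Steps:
y = -26950075/351597 (y = -825/((-1398*(-1/130))) - 100*(-1/1509) = -825/699/65 + 100/1509 = -825*65/699 + 100/1509 = -17875/233 + 100/1509 = -26950075/351597 ≈ -76.651)
J(g) = g**2
sqrt(J(1452) - 501*y) = sqrt(1452**2 - 501*(-26950075/351597)) = sqrt(2108304 + 4500662525/117199) = sqrt(251591783021/117199) = sqrt(29486305378278179)/117199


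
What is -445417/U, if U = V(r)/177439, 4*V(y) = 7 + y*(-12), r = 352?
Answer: 316137388252/4217 ≈ 7.4967e+7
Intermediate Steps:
V(y) = 7/4 - 3*y (V(y) = (7 + y*(-12))/4 = (7 - 12*y)/4 = 7/4 - 3*y)
U = -4217/709756 (U = (7/4 - 3*352)/177439 = (7/4 - 1056)*(1/177439) = -4217/4*1/177439 = -4217/709756 ≈ -0.0059415)
-445417/U = -445417/(-4217/709756) = -445417*(-709756/4217) = 316137388252/4217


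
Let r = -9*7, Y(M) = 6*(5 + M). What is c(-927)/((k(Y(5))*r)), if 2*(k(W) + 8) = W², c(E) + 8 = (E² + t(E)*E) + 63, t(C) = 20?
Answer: -210211/28224 ≈ -7.4480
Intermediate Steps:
Y(M) = 30 + 6*M
r = -63
c(E) = 55 + E² + 20*E (c(E) = -8 + ((E² + 20*E) + 63) = -8 + (63 + E² + 20*E) = 55 + E² + 20*E)
k(W) = -8 + W²/2
c(-927)/((k(Y(5))*r)) = (55 + (-927)² + 20*(-927))/(((-8 + (30 + 6*5)²/2)*(-63))) = (55 + 859329 - 18540)/(((-8 + (30 + 30)²/2)*(-63))) = 840844/(((-8 + (½)*60²)*(-63))) = 840844/(((-8 + (½)*3600)*(-63))) = 840844/(((-8 + 1800)*(-63))) = 840844/((1792*(-63))) = 840844/(-112896) = 840844*(-1/112896) = -210211/28224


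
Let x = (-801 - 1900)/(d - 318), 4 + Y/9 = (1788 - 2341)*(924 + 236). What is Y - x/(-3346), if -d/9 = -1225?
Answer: -206834069730133/35825622 ≈ -5.7734e+6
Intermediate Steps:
d = 11025 (d = -9*(-1225) = 11025)
Y = -5773356 (Y = -36 + 9*((1788 - 2341)*(924 + 236)) = -36 + 9*(-553*1160) = -36 + 9*(-641480) = -36 - 5773320 = -5773356)
x = -2701/10707 (x = (-801 - 1900)/(11025 - 318) = -2701/10707 ≈ -0.25226)
Y - x/(-3346) = -5773356 - (-2701)/(10707*(-3346)) = -5773356 - (-2701)*(-1)/(10707*3346) = -5773356 - 1*2701/35825622 = -5773356 - 2701/35825622 = -206834069730133/35825622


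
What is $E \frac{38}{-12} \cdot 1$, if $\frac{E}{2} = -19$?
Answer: $\frac{361}{3} \approx 120.33$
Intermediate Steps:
$E = -38$ ($E = 2 \left(-19\right) = -38$)
$E \frac{38}{-12} \cdot 1 = - 38 \frac{38}{-12} \cdot 1 = - 38 \cdot 38 \left(- \frac{1}{12}\right) 1 = \left(-38\right) \left(- \frac{19}{6}\right) 1 = \frac{361}{3} \cdot 1 = \frac{361}{3}$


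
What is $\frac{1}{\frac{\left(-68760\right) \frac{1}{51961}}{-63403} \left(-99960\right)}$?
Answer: $- \frac{470640469}{981892800} \approx -0.47932$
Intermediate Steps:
$\frac{1}{\frac{\left(-68760\right) \frac{1}{51961}}{-63403} \left(-99960\right)} = \frac{1}{\left(-68760\right) \frac{1}{51961} \left(- \frac{1}{63403}\right)} \left(- \frac{1}{99960}\right) = \frac{1}{\left(- \frac{68760}{51961}\right) \left(- \frac{1}{63403}\right)} \left(- \frac{1}{99960}\right) = \frac{1}{\frac{68760}{3294483283}} \left(- \frac{1}{99960}\right) = \frac{3294483283}{68760} \left(- \frac{1}{99960}\right) = - \frac{470640469}{981892800}$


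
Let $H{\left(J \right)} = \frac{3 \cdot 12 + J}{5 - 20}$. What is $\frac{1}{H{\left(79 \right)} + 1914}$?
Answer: $\frac{3}{5719} \approx 0.00052457$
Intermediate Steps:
$H{\left(J \right)} = - \frac{12}{5} - \frac{J}{15}$ ($H{\left(J \right)} = \frac{36 + J}{-15} = \left(36 + J\right) \left(- \frac{1}{15}\right) = - \frac{12}{5} - \frac{J}{15}$)
$\frac{1}{H{\left(79 \right)} + 1914} = \frac{1}{\left(- \frac{12}{5} - \frac{79}{15}\right) + 1914} = \frac{1}{- \frac{23}{3} + 1914} = \frac{1}{\frac{5719}{3}} = \frac{3}{5719}$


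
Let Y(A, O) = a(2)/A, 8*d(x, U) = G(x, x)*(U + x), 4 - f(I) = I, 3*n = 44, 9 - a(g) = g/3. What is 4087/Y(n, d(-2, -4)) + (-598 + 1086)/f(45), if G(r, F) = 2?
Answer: 7360748/1025 ≈ 7181.2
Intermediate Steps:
a(g) = 9 - g/3
n = 44/3 (n = (1/3)*44 = 44/3 ≈ 14.667)
f(I) = 4 - I
d(x, U) = U/4 + x/4 (d(x, U) = (2*(U + x))/8 = (2*U + 2*x)/8 = U/4 + x/4)
Y(A, O) = 25/(3*A) (Y(A, O) = (9 - 1/3*2)/A = (9 - 2/3)/A = 25/(3*A))
4087/Y(n, d(-2, -4)) + (-598 + 1086)/f(45) = 4087/((25/(3*(44/3)))) + (-598 + 1086)/(4 - 1*45) = 4087/(((25/3)*(3/44))) + 488/(4 - 45) = 4087/(25/44) + 488/(-41) = 4087*(44/25) + 488*(-1/41) = 179828/25 - 488/41 = 7360748/1025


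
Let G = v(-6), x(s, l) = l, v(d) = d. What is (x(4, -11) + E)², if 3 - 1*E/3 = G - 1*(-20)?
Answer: 1936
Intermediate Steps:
G = -6
E = -33 (E = 9 - 3*(-6 - 1*(-20)) = 9 - 3*(-6 + 20) = 9 - 3*14 = 9 - 42 = -33)
(x(4, -11) + E)² = (-11 - 33)² = (-44)² = 1936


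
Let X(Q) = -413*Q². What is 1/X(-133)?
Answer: -1/7305557 ≈ -1.3688e-7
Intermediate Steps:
1/X(-133) = 1/(-413*(-133)²) = 1/(-413*17689) = 1/(-7305557) = -1/7305557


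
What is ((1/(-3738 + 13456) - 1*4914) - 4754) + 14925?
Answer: 51087527/9718 ≈ 5257.0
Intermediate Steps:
((1/(-3738 + 13456) - 1*4914) - 4754) + 14925 = ((1/9718 - 4914) - 4754) + 14925 = (-47754251/9718 - 4754) + 14925 = -93953623/9718 + 14925 = 51087527/9718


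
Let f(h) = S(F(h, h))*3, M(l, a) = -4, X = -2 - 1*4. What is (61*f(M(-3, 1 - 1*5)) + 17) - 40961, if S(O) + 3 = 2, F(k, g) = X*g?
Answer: -41127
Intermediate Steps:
X = -6 (X = -2 - 4 = -6)
F(k, g) = -6*g
S(O) = -1 (S(O) = -3 + 2 = -1)
f(h) = -3 (f(h) = -1*3 = -3)
(61*f(M(-3, 1 - 1*5)) + 17) - 40961 = (61*(-3) + 17) - 40961 = (-183 + 17) - 40961 = -166 - 40961 = -41127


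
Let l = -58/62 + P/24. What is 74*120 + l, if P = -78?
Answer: 1100601/124 ≈ 8875.8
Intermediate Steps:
l = -519/124 (l = -58/62 - 78/24 = -58*1/62 - 78*1/24 = -29/31 - 13/4 = -519/124 ≈ -4.1855)
74*120 + l = 74*120 - 519/124 = 8880 - 519/124 = 1100601/124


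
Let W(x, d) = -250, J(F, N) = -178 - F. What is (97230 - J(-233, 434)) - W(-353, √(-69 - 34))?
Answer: 97425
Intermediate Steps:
(97230 - J(-233, 434)) - W(-353, √(-69 - 34)) = (97230 - (-178 - 1*(-233))) - 1*(-250) = (97230 - (-178 + 233)) + 250 = (97230 - 1*55) + 250 = (97230 - 55) + 250 = 97175 + 250 = 97425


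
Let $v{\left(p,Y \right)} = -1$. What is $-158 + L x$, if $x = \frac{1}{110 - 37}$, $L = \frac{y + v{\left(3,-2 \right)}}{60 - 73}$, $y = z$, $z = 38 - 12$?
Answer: $- \frac{149967}{949} \approx -158.03$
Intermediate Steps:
$z = 26$
$y = 26$
$L = - \frac{25}{13}$ ($L = \frac{26 - 1}{60 - 73} = \frac{25}{-13} = 25 \left(- \frac{1}{13}\right) = - \frac{25}{13} \approx -1.9231$)
$x = \frac{1}{73} \approx 0.013699$
$-158 + L x = -158 - \frac{25}{949} = - \frac{149967}{949}$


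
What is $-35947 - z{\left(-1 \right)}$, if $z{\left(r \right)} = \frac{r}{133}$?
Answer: $- \frac{4780950}{133} \approx -35947.0$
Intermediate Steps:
$z{\left(r \right)} = \frac{r}{133}$ ($z{\left(r \right)} = r \frac{1}{133} = \frac{r}{133}$)
$-35947 - z{\left(-1 \right)} = -35947 - \frac{1}{133} \left(-1\right) = -35947 - - \frac{1}{133} = -35947 + \frac{1}{133} = - \frac{4780950}{133}$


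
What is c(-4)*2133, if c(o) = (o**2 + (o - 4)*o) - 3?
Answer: 95985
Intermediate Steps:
c(o) = -3 + o**2 + o*(-4 + o) (c(o) = (o**2 + (-4 + o)*o) - 3 = (o**2 + o*(-4 + o)) - 3 = -3 + o**2 + o*(-4 + o))
c(-4)*2133 = (-3 - 4*(-4) + 2*(-4)**2)*2133 = (-3 + 16 + 2*16)*2133 = (-3 + 16 + 32)*2133 = 45*2133 = 95985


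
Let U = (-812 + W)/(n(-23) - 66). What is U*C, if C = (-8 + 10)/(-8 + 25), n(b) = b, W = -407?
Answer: 2438/1513 ≈ 1.6114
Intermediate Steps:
C = 2/17 ≈ 0.11765
U = 1219/89 (U = (-812 - 407)/(-23 - 66) = -1219/(-89) = -1219*(-1/89) = 1219/89 ≈ 13.697)
U*C = (1219/89)*(2/17) = 2438/1513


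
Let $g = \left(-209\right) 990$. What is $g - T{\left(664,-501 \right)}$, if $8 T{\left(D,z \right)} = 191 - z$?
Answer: $- \frac{413993}{2} \approx -2.07 \cdot 10^{5}$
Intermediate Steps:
$g = -206910$
$T{\left(D,z \right)} = \frac{191}{8} - \frac{z}{8}$ ($T{\left(D,z \right)} = \frac{191 - z}{8} = \frac{191}{8} - \frac{z}{8}$)
$g - T{\left(664,-501 \right)} = -206910 - \left(\frac{191}{8} - - \frac{501}{8}\right) = -206910 - \left(\frac{191}{8} + \frac{501}{8}\right) = -206910 - \frac{173}{2} = - \frac{413993}{2}$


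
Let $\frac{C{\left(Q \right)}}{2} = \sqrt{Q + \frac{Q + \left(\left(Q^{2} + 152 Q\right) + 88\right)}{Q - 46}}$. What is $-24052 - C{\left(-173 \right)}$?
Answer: $-24052 - \frac{2 i \sqrt{9074265}}{219} \approx -24052.0 - 27.51 i$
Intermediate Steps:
$C{\left(Q \right)} = 2 \sqrt{Q + \frac{88 + Q^{2} + 153 Q}{-46 + Q}}$ ($C{\left(Q \right)} = 2 \sqrt{Q + \frac{Q + \left(\left(Q^{2} + 152 Q\right) + 88\right)}{Q - 46}} = 2 \sqrt{Q + \frac{Q + \left(88 + Q^{2} + 152 Q\right)}{-46 + Q}} = 2 \sqrt{Q + \frac{88 + Q^{2} + 153 Q}{-46 + Q}}$)
$-24052 - C{\left(-173 \right)} = -24052 - 2 \sqrt{\frac{88 + 2 \left(-173\right)^{2} + 107 \left(-173\right)}{-46 - 173}} = -24052 - 2 \sqrt{\frac{88 + 2 \cdot 29929 - 18511}{-219}} = -24052 - 2 \sqrt{- \frac{88 + 59858 - 18511}{219}} = -24052 - 2 \sqrt{\left(- \frac{1}{219}\right) 41435} = -24052 - 2 \sqrt{- \frac{41435}{219}} = -24052 - 2 \frac{i \sqrt{9074265}}{219} = -24052 - \frac{2 i \sqrt{9074265}}{219}$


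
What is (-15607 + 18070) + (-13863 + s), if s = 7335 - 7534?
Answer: -11599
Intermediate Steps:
s = -199
(-15607 + 18070) + (-13863 + s) = (-15607 + 18070) + (-13863 - 199) = 2463 - 14062 = -11599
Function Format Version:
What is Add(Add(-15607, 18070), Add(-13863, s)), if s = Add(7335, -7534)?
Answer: -11599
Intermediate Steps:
s = -199
Add(Add(-15607, 18070), Add(-13863, s)) = Add(Add(-15607, 18070), Add(-13863, -199)) = Add(2463, -14062) = -11599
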